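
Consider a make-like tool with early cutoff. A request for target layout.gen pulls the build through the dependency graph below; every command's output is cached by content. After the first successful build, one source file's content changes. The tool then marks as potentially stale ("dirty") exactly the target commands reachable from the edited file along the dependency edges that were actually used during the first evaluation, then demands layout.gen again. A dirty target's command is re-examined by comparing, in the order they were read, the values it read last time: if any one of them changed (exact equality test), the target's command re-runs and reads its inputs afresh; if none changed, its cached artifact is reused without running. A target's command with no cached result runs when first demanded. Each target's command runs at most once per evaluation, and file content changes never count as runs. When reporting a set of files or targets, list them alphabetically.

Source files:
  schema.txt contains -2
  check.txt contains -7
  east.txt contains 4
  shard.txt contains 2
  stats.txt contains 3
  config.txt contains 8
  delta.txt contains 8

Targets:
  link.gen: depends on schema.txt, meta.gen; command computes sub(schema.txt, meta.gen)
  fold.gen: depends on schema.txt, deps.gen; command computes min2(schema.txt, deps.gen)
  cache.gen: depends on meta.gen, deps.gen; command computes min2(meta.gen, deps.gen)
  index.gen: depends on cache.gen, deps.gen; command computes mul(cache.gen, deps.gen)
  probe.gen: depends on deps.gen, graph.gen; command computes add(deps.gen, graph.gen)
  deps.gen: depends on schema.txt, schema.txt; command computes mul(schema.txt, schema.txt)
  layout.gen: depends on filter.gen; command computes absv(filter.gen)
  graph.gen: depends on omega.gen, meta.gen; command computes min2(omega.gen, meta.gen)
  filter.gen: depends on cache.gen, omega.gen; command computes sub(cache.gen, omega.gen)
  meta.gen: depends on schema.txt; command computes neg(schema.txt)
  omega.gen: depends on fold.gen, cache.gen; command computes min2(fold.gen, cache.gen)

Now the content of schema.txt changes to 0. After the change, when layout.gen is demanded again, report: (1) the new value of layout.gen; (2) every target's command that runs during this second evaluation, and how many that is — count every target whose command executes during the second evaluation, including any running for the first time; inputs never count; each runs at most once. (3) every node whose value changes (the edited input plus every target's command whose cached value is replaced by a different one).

First demand of the output computes:
  deps.gen = mul(-2, -2) = 4
  fold.gen = min2(-2, 4) = -2
  meta.gen = neg(-2) = 2
  cache.gen = min2(2, 4) = 2
  omega.gen = min2(-2, 2) = -2
  filter.gen = sub(2, -2) = 4
  layout.gen = absv(4) = 4

After the edit, cleaning proceeds:
  deps.gen: a read changed (schema.txt -2->0; schema.txt -2->0) — executes, giving 0.
  fold.gen: a read changed (schema.txt -2->0; deps.gen 4->0) — executes, giving 0.
  meta.gen: a read changed (schema.txt -2->0) — executes, giving 0.
  cache.gen: a read changed (meta.gen 2->0; deps.gen 4->0) — executes, giving 0.
  omega.gen: a read changed (fold.gen -2->0; cache.gen 2->0) — executes, giving 0.
  filter.gen: a read changed (cache.gen 2->0; omega.gen -2->0) — executes, giving 0.
  layout.gen: a read changed (filter.gen 4->0) — executes, giving 0.

Demanding layout.gen again yields 0.
7 target commands run: cache.gen, deps.gen, filter.gen, fold.gen, layout.gen, meta.gen, omega.gen.
The nodes whose values change: cache.gen, deps.gen, filter.gen, fold.gen, layout.gen, meta.gen, omega.gen, schema.txt.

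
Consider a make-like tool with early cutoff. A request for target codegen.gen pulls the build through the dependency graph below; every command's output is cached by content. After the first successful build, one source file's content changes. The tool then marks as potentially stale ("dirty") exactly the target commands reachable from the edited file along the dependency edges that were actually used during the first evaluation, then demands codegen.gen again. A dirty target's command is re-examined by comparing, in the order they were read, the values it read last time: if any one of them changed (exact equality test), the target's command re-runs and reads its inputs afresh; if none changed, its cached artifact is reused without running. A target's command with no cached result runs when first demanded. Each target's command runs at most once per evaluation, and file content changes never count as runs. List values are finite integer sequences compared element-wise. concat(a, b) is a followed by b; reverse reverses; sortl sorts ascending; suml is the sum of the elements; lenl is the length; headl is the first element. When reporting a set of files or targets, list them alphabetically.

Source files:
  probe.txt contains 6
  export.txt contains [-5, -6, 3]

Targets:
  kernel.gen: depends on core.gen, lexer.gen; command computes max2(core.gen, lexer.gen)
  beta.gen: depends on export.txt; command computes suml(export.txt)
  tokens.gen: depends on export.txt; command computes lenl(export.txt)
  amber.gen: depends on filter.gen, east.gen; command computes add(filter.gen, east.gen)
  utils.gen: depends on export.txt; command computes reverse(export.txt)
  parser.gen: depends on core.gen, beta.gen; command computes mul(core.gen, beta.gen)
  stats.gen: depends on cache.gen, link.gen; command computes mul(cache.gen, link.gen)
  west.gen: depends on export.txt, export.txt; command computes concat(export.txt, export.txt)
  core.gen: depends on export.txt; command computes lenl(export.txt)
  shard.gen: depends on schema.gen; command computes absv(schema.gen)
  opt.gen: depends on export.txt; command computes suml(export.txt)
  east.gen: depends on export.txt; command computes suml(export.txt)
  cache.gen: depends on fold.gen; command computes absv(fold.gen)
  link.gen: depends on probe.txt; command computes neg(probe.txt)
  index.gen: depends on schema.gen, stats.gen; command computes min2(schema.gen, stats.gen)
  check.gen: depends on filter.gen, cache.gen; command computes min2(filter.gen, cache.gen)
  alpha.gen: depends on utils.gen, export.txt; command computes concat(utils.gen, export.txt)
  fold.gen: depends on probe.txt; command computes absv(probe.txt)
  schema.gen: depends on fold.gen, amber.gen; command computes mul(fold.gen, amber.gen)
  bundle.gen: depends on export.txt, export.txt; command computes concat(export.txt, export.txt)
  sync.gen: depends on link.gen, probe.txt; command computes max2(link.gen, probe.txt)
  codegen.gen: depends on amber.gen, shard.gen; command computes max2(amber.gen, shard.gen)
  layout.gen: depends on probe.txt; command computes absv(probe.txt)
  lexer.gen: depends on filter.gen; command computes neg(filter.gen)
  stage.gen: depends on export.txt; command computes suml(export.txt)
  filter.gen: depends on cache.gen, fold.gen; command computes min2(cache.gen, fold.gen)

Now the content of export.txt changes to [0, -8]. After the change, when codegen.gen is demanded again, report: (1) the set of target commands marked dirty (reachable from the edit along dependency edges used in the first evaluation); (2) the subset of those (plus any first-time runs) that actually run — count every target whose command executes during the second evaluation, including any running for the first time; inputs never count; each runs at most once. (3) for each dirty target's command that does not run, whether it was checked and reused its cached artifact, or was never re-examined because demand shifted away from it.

First demand of the output computes:
  east.gen = suml([-5, -6, 3]) = -8
  fold.gen = absv(6) = 6
  cache.gen = absv(6) = 6
  filter.gen = min2(6, 6) = 6
  amber.gen = add(6, -8) = -2
  schema.gen = mul(6, -2) = -12
  shard.gen = absv(-12) = 12
  codegen.gen = max2(-2, 12) = 12

After the edit, cleaning proceeds:
  east.gen: a read changed (export.txt [-5, -6, 3]->[0, -8]) — executes, giving -8 — identical to its old value.
  amber.gen: dirty, but its reads are unchanged (filter.gen unchanged, east.gen unchanged); cached -2 stands.
  schema.gen: dirty, but its reads are unchanged (fold.gen unchanged, amber.gen unchanged); cached -12 stands.
  shard.gen: dirty, but its reads are unchanged (schema.gen unchanged); cached 12 stands.
  codegen.gen: dirty, but its reads are unchanged (amber.gen unchanged, shard.gen unchanged); cached 12 stands.

Note the absorption at east.gen: it re-runs yet its value is the same, leaving the output's value untouched.

The edit dirties: amber.gen, codegen.gen, east.gen, schema.gen, shard.gen.
1 target commands run: east.gen.
Cache hits after checking: amber.gen, codegen.gen, schema.gen, shard.gen.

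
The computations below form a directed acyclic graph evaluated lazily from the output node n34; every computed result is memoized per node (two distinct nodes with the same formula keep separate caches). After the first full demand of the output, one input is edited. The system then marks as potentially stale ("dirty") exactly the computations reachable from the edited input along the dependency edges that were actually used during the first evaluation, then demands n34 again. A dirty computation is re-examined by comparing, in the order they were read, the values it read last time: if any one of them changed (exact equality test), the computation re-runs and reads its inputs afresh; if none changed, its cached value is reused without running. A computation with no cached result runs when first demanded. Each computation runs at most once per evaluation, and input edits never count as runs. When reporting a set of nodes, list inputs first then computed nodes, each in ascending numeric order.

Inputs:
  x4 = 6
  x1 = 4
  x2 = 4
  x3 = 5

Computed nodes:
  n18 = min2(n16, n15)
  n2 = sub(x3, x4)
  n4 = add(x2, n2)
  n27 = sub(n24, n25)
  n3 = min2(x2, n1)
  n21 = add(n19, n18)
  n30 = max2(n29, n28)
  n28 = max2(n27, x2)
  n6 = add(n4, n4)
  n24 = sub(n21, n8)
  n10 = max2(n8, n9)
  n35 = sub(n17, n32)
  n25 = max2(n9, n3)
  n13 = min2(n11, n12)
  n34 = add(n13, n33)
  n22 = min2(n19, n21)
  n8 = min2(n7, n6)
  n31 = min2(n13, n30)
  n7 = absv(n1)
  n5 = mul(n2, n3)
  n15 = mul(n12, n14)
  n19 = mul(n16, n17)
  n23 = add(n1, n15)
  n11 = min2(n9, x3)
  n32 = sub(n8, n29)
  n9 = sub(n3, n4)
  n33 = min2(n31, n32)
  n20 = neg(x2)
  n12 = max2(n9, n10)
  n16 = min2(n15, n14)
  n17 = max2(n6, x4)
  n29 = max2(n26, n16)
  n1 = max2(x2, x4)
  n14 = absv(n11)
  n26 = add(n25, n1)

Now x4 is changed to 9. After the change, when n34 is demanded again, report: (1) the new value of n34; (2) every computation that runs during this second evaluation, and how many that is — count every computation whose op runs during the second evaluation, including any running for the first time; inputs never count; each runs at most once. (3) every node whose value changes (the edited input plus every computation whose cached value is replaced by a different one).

Demanding n34 again yields -9.
30 computations run: n1, n2, n3, n4, n6, n7, n8, n9, n10, n11, n12, n13, n14, n15, n16, n17, n18, n19, n21, n24, n25, n26, n27, n28, n29, n30, n31, n32, n33, n34.
The nodes whose values change: x4, n1, n2, n4, n6, n7, n8, n9, n10, n11, n12, n13, n14, n15, n16, n17, n18, n19, n21, n24, n26, n27, n28, n29, n30, n31, n32, n33, n34.

First demand of the output computes:
  n1 = max2(4, 6) = 6
  n2 = sub(5, 6) = -1
  n3 = min2(4, 6) = 4
  n4 = add(4, -1) = 3
  n6 = add(3, 3) = 6
  n7 = absv(6) = 6
  n8 = min2(6, 6) = 6
  n9 = sub(4, 3) = 1
  n10 = max2(6, 1) = 6
  n11 = min2(1, 5) = 1
  n12 = max2(1, 6) = 6
  n13 = min2(1, 6) = 1
  n14 = absv(1) = 1
  n15 = mul(6, 1) = 6
  n16 = min2(6, 1) = 1
  n17 = max2(6, 6) = 6
  n18 = min2(1, 6) = 1
  n19 = mul(1, 6) = 6
  n21 = add(6, 1) = 7
  n24 = sub(7, 6) = 1
  n25 = max2(1, 4) = 4
  n26 = add(4, 6) = 10
  n27 = sub(1, 4) = -3
  n28 = max2(-3, 4) = 4
  n29 = max2(10, 1) = 10
  n30 = max2(10, 4) = 10
  n31 = min2(1, 10) = 1
  n32 = sub(6, 10) = -4
  n33 = min2(1, -4) = -4
  n34 = add(1, -4) = -3

After the edit, cleaning proceeds:
  n1: a read changed (x4 6->9) — executes, giving 9.
  n2: a read changed (x4 6->9) — executes, giving -4.
  n3: a read changed (n1 6->9) — executes, giving 4 — identical to its old value.
  n4: a read changed (n2 -1->-4) — executes, giving 0.
  n6: a read changed (n4 3->0; n4 3->0) — executes, giving 0.
  n7: a read changed (n1 6->9) — executes, giving 9.
  n8: a read changed (n7 6->9; n6 6->0) — executes, giving 0.
  n9: a read changed (n4 3->0) — executes, giving 4.
  n10: a read changed (n8 6->0; n9 1->4) — executes, giving 4.
  n11: a read changed (n9 1->4) — executes, giving 4.
  n12: a read changed (n9 1->4; n10 6->4) — executes, giving 4.
  n13: a read changed (n11 1->4; n12 6->4) — executes, giving 4.
  n14: a read changed (n11 1->4) — executes, giving 4.
  n15: a read changed (n12 6->4; n14 1->4) — executes, giving 16.
  n16: a read changed (n15 6->16; n14 1->4) — executes, giving 4.
  n17: a read changed (n6 6->0; x4 6->9) — executes, giving 9.
  n18: a read changed (n16 1->4; n15 6->16) — executes, giving 4.
  n19: a read changed (n16 1->4; n17 6->9) — executes, giving 36.
  n21: a read changed (n19 6->36; n18 1->4) — executes, giving 40.
  n24: a read changed (n21 7->40; n8 6->0) — executes, giving 40.
  n25: a read changed (n9 1->4) — executes, giving 4 — identical to its old value.
  n26: a read changed (n1 6->9) — executes, giving 13.
  n27: a read changed (n24 1->40) — executes, giving 36.
  n28: a read changed (n27 -3->36) — executes, giving 36.
  n29: a read changed (n26 10->13; n16 1->4) — executes, giving 13.
  n30: a read changed (n29 10->13; n28 4->36) — executes, giving 36.
  n31: a read changed (n13 1->4; n30 10->36) — executes, giving 4.
  n32: a read changed (n8 6->0; n29 10->13) — executes, giving -13.
  n33: a read changed (n31 1->4; n32 -4->-13) — executes, giving -13.
  n34: a read changed (n13 1->4; n33 -4->-13) — executes, giving -9.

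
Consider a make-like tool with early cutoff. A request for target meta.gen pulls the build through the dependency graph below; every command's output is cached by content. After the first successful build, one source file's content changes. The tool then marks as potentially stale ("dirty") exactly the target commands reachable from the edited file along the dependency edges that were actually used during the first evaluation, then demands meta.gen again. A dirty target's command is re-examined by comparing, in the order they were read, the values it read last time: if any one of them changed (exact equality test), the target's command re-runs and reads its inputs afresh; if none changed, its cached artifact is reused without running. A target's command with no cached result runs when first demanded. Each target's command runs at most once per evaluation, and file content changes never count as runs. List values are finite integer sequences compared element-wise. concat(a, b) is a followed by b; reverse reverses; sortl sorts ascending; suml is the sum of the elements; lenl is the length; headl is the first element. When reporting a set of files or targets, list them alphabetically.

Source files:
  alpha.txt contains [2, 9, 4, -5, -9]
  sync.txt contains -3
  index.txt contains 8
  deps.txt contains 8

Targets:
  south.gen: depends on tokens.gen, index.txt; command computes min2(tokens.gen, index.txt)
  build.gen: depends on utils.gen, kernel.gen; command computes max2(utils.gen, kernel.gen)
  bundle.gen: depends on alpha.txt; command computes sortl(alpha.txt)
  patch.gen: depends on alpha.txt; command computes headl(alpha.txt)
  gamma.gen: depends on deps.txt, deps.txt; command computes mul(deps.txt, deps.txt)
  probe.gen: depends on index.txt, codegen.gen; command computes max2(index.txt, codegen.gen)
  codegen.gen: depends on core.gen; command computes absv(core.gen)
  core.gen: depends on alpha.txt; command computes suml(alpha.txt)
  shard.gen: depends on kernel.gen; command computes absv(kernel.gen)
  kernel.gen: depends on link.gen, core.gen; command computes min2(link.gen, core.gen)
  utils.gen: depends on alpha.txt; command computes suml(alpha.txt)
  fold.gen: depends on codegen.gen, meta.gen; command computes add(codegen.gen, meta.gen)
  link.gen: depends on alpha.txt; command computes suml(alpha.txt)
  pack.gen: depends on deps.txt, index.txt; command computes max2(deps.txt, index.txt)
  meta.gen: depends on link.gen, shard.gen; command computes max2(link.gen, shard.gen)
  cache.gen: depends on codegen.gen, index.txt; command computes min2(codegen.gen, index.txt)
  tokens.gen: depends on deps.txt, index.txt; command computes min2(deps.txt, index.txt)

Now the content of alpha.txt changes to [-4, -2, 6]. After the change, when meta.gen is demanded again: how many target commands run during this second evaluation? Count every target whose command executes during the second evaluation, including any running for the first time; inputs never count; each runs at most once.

5 target commands run: core.gen, kernel.gen, link.gen, meta.gen, shard.gen.

First demand of the output computes:
  core.gen = suml([2, 9, 4, -5, -9]) = 1
  link.gen = suml([2, 9, 4, -5, -9]) = 1
  kernel.gen = min2(1, 1) = 1
  shard.gen = absv(1) = 1
  meta.gen = max2(1, 1) = 1

After the edit, cleaning proceeds:
  core.gen: a read changed (alpha.txt [2, 9, 4, -5, -9]->[-4, -2, 6]) — executes, giving 0.
  link.gen: a read changed (alpha.txt [2, 9, 4, -5, -9]->[-4, -2, 6]) — executes, giving 0.
  kernel.gen: a read changed (link.gen 1->0; core.gen 1->0) — executes, giving 0.
  shard.gen: a read changed (kernel.gen 1->0) — executes, giving 0.
  meta.gen: a read changed (link.gen 1->0; shard.gen 1->0) — executes, giving 0.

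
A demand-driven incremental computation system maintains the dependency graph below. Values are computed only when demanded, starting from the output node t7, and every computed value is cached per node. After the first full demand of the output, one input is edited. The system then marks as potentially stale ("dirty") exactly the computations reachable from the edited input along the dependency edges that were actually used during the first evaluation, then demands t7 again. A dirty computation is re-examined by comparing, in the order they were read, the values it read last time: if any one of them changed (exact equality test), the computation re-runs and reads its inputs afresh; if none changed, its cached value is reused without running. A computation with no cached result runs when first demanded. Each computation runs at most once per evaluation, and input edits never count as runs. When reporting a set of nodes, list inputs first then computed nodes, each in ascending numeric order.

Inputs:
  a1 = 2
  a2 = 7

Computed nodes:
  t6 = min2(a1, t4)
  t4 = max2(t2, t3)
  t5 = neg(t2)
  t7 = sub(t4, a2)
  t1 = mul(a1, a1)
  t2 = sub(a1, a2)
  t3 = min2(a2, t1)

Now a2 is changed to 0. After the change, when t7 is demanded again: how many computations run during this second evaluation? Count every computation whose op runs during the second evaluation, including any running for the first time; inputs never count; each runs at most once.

First evaluation (everything demanded from the output):
  t1 = mul(2, 2) = 4
  t2 = sub(2, 7) = -5
  t3 = min2(7, 4) = 4
  t4 = max2(-5, 4) = 4
  t7 = sub(4, 7) = -3

Propagation after the edit:
  t2: runs — a2 7->0; result 2.
  t3: runs — a2 7->0; result 0.
  t4: runs — t2 -5->2; t3 4->0; result 2.
  t7: runs — t4 4->2; a2 7->0; result 2.

Computations that run: t2, t3, t4, t7 — 4 in total.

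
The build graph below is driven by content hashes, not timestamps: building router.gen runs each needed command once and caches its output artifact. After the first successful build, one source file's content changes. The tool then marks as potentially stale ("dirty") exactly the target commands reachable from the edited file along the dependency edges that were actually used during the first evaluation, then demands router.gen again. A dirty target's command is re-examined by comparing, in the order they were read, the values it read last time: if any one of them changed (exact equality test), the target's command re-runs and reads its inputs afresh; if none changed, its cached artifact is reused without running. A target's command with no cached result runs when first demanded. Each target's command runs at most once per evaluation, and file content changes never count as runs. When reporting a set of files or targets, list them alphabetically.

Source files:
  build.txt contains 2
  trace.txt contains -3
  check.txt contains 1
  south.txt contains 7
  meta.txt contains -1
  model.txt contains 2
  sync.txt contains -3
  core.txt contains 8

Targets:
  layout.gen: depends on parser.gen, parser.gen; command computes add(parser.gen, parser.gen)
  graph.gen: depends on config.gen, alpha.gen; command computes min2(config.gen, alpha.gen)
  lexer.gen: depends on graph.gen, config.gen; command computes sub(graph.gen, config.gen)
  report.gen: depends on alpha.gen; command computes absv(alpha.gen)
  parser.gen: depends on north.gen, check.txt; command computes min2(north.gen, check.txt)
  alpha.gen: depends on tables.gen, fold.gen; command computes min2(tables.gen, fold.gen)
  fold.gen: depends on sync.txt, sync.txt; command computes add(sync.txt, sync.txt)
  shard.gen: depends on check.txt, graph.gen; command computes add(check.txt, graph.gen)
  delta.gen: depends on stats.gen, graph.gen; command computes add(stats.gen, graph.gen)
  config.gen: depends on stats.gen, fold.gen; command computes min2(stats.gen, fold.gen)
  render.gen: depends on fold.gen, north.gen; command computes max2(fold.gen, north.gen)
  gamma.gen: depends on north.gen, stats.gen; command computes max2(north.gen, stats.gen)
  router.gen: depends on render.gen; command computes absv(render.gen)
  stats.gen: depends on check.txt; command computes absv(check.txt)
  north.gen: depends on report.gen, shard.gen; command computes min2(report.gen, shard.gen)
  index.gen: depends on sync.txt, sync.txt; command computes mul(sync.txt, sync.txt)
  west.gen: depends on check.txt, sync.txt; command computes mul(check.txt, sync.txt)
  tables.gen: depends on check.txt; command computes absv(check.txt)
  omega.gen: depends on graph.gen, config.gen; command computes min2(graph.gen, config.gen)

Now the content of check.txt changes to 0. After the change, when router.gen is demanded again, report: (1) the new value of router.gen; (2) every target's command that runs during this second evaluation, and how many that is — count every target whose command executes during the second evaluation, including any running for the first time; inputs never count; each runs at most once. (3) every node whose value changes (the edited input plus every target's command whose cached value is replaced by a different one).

Initial pass — values computed on the first demand:
  fold.gen = add(-3, -3) = -6
  stats.gen = absv(1) = 1
  config.gen = min2(1, -6) = -6
  tables.gen = absv(1) = 1
  alpha.gen = min2(1, -6) = -6
  graph.gen = min2(-6, -6) = -6
  report.gen = absv(-6) = 6
  shard.gen = add(1, -6) = -5
  north.gen = min2(6, -5) = -5
  render.gen = max2(-6, -5) = -5
  router.gen = absv(-5) = 5

Second demand — change propagation:
  stats.gen: re-runs because check.txt 1->0; new result 0.
  config.gen: re-runs because stats.gen 1->0; new result -6 (unchanged).
  tables.gen: re-runs because check.txt 1->0; new result 0.
  alpha.gen: re-runs because tables.gen 1->0; new result -6 (unchanged).
  graph.gen: re-examined; everything it read last time is the same (config.gen unchanged, alpha.gen unchanged) — cache -6 kept, no run.
  report.gen: re-examined; everything it read last time is the same (alpha.gen unchanged) — cache 6 kept, no run.
  shard.gen: re-runs because check.txt 1->0; new result -6.
  north.gen: re-runs because shard.gen -5->-6; new result -6.
  render.gen: re-runs because north.gen -5->-6; new result -6.
  router.gen: re-runs because render.gen -5->-6; new result 6.

The important point: at graph.gen every value read last time is unchanged, so the dirty flag clears without a run.

router.gen now evaluates to 6.
Run set: alpha.gen, config.gen, north.gen, render.gen, router.gen, shard.gen, stats.gen, tables.gen (8 run).
Changed values: check.txt, north.gen, render.gen, router.gen, shard.gen, stats.gen, tables.gen.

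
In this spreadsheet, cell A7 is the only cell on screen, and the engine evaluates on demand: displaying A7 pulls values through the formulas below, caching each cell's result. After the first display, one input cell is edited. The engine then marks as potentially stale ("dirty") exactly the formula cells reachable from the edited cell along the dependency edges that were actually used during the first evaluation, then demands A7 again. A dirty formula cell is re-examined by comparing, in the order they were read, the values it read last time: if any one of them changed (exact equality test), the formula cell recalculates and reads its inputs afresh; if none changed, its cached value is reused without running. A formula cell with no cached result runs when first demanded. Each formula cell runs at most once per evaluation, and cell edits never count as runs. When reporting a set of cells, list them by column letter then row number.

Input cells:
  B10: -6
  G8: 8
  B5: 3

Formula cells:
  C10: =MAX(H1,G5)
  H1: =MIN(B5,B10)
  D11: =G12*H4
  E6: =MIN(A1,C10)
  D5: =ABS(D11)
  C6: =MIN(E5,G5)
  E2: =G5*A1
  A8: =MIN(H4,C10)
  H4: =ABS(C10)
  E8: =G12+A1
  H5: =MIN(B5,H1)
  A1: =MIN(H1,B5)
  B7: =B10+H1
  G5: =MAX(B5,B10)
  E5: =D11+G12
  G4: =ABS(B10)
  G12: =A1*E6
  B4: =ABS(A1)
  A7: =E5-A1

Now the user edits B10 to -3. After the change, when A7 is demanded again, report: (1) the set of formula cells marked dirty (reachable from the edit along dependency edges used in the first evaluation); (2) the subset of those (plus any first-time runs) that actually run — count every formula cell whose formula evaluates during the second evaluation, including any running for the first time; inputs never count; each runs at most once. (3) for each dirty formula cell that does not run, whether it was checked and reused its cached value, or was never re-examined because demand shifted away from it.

Dirty set: A1, A7, C10, D11, E5, E6, G5, G12, H1, H4.
Run set: A1, A7, C10, D11, E5, E6, G5, G12, H1 (9 run).
Re-examined without running (cache reused): H4.
The important point: at H4 every value read last time is unchanged, so the dirty flag clears without a run.

Initial pass — values computed on the first demand:
  G5 = MAX(3, -6) = 3
  H1 = MIN(3, -6) = -6
  A1 = MIN(-6, 3) = -6
  C10 = MAX(-6, 3) = 3
  E6 = MIN(-6, 3) = -6
  G12 = -6 * -6 = 36
  H4 = ABS(3) = 3
  D11 = 36 * 3 = 108
  E5 = 108 + 36 = 144
  A7 = 144 - -6 = 150

Second demand — change propagation:
  G5: re-runs because B10 -6->-3; new result 3 (unchanged).
  H1: re-runs because B10 -6->-3; new result -3.
  A1: re-runs because H1 -6->-3; new result -3.
  C10: re-runs because H1 -6->-3; new result 3 (unchanged).
  E6: re-runs because A1 -6->-3; new result -3.
  G12: re-runs because A1 -6->-3; E6 -6->-3; new result 9.
  H4: re-examined; everything it read last time is the same (C10 unchanged) — cache 3 kept, no run.
  D11: re-runs because G12 36->9; new result 27.
  E5: re-runs because D11 108->27; G12 36->9; new result 36.
  A7: re-runs because E5 144->36; A1 -6->-3; new result 39.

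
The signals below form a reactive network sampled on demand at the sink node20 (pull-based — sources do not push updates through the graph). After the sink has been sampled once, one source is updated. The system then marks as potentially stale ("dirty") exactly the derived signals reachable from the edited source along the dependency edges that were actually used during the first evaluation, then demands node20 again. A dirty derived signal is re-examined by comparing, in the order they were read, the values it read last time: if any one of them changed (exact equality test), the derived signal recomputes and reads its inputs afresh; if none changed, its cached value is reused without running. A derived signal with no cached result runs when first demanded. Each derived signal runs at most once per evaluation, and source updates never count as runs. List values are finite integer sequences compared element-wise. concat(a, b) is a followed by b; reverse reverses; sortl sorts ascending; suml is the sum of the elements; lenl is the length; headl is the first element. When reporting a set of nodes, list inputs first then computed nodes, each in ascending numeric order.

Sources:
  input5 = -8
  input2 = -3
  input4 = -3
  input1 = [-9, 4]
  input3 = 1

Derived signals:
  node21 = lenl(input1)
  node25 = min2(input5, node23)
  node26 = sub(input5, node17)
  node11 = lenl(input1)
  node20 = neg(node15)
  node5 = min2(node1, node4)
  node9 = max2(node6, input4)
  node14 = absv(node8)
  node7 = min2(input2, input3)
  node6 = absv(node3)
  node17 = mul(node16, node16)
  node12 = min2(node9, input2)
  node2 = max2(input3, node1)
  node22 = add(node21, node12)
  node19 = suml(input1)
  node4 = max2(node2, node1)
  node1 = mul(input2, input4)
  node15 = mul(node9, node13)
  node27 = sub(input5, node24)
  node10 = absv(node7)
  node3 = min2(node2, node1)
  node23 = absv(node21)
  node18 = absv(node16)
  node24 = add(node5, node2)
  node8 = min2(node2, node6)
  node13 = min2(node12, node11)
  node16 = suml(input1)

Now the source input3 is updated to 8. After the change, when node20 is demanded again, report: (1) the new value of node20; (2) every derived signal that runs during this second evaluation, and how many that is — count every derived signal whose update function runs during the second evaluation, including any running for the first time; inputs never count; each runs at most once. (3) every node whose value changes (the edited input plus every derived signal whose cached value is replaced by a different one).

node20 now evaluates to 27.
Run set: node2 (1 run).
Changed values: input3.
The important point: node2 recomputes to an identical value, and the output ends up unchanged.

Initial pass — values computed on the first demand:
  node1 = mul(-3, -3) = 9
  node2 = max2(1, 9) = 9
  node3 = min2(9, 9) = 9
  node6 = absv(9) = 9
  node9 = max2(9, -3) = 9
  node11 = lenl([-9, 4]) = 2
  node12 = min2(9, -3) = -3
  node13 = min2(-3, 2) = -3
  node15 = mul(9, -3) = -27
  node20 = neg(-27) = 27

Second demand — change propagation:
  node2: re-runs because input3 1->8; new result 9 (unchanged).
  node3: re-examined; everything it read last time is the same (node2 unchanged, node1 unchanged) — cache 9 kept, no run.
  node6: re-examined; everything it read last time is the same (node3 unchanged) — cache 9 kept, no run.
  node9: re-examined; everything it read last time is the same (node6 unchanged, input4 unchanged) — cache 9 kept, no run.
  node12: re-examined; everything it read last time is the same (node9 unchanged, input2 unchanged) — cache -3 kept, no run.
  node13: re-examined; everything it read last time is the same (node12 unchanged, node11 unchanged) — cache -3 kept, no run.
  node15: re-examined; everything it read last time is the same (node9 unchanged, node13 unchanged) — cache -27 kept, no run.
  node20: re-examined; everything it read last time is the same (node15 unchanged) — cache 27 kept, no run.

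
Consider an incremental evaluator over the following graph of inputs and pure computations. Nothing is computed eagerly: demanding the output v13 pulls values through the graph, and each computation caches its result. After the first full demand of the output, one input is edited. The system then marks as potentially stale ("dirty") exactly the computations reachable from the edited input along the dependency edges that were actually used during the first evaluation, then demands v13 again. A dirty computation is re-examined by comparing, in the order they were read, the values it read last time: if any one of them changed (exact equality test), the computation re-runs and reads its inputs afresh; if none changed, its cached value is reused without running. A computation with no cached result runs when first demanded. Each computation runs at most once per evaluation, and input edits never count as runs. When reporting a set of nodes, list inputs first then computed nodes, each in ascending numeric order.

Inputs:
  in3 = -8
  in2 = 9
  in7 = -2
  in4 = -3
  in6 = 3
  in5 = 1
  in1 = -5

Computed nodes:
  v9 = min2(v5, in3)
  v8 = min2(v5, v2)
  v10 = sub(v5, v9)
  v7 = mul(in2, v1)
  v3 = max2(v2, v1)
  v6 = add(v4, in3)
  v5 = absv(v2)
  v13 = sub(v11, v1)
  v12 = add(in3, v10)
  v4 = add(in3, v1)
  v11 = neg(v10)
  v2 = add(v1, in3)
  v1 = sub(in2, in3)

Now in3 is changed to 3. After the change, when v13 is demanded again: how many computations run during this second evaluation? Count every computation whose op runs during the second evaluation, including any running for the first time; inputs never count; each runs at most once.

Initial pass — values computed on the first demand:
  v1 = sub(9, -8) = 17
  v2 = add(17, -8) = 9
  v5 = absv(9) = 9
  v9 = min2(9, -8) = -8
  v10 = sub(9, -8) = 17
  v11 = neg(17) = -17
  v13 = sub(-17, 17) = -34

Second demand — change propagation:
  v1: re-runs because in3 -8->3; new result 6.
  v2: re-runs because v1 17->6; in3 -8->3; new result 9 (unchanged).
  v5: re-examined; everything it read last time is the same (v2 unchanged) — cache 9 kept, no run.
  v9: re-runs because in3 -8->3; new result 3.
  v10: re-runs because v9 -8->3; new result 6.
  v11: re-runs because v10 17->6; new result -6.
  v13: re-runs because v11 -17->-6; v1 17->6; new result -12.

The important point: at v5 every value read last time is unchanged, so the dirty flag clears without a run.

Run set: v1, v2, v9, v10, v11, v13 (6 run).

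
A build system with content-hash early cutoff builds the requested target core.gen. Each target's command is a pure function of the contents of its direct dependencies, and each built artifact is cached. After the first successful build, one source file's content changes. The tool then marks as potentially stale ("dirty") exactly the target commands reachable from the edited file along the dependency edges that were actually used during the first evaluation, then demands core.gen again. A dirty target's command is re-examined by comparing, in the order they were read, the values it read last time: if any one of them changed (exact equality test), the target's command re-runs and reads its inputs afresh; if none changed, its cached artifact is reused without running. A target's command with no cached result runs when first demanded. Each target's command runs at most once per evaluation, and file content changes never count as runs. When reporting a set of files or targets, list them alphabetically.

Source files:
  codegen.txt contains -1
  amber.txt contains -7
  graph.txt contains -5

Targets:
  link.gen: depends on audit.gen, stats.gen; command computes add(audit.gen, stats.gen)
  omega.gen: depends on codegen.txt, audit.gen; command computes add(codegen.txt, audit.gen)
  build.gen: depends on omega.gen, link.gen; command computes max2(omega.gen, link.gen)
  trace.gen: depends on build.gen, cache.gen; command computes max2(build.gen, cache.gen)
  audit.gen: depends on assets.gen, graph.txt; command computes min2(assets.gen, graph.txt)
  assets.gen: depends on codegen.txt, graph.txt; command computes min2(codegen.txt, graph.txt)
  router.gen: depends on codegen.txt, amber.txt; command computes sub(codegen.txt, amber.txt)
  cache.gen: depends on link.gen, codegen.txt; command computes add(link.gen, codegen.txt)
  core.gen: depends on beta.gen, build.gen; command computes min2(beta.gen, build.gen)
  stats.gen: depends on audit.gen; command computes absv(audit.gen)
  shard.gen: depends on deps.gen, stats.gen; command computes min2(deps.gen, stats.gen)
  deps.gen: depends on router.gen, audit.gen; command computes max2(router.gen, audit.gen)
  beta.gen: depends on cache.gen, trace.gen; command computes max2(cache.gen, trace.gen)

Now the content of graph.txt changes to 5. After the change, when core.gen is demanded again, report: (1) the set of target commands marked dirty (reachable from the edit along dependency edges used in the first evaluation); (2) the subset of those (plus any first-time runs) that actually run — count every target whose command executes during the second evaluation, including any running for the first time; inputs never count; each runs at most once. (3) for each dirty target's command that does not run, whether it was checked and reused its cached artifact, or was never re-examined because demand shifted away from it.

First evaluation (everything demanded from the output):
  assets.gen = min2(-1, -5) = -5
  audit.gen = min2(-5, -5) = -5
  omega.gen = add(-1, -5) = -6
  stats.gen = absv(-5) = 5
  link.gen = add(-5, 5) = 0
  build.gen = max2(-6, 0) = 0
  cache.gen = add(0, -1) = -1
  trace.gen = max2(0, -1) = 0
  beta.gen = max2(-1, 0) = 0
  core.gen = min2(0, 0) = 0

Propagation after the edit:
  assets.gen: runs — graph.txt -5->5; result -1.
  audit.gen: runs — assets.gen -5->-1; graph.txt -5->5; result -1.
  omega.gen: runs — audit.gen -5->-1; result -2.
  stats.gen: runs — audit.gen -5->-1; result 1.
  link.gen: runs — audit.gen -5->-1; stats.gen 5->1; result 0 (same value as before).
  build.gen: runs — omega.gen -6->-2; result 0 (same value as before).
  cache.gen: checked — values it read are unchanged (link.gen unchanged, codegen.txt unchanged); reused cached -1 without running.
  trace.gen: checked — values it read are unchanged (build.gen unchanged, cache.gen unchanged); reused cached 0 without running.
  beta.gen: checked — values it read are unchanged (cache.gen unchanged, trace.gen unchanged); reused cached 0 without running.
  core.gen: checked — values it read are unchanged (beta.gen unchanged, build.gen unchanged); reused cached 0 without running.

Key observation: the cutoff stops propagation at cache.gen — its inputs' values are unchanged, so it reuses its cache.

Marked dirty: assets.gen, audit.gen, beta.gen, build.gen, cache.gen, core.gen, link.gen, omega.gen, stats.gen, trace.gen.
Target commands that run: assets.gen, audit.gen, build.gen, link.gen, omega.gen, stats.gen — 6 in total.
Checked but reused from cache: beta.gen, cache.gen, core.gen, trace.gen.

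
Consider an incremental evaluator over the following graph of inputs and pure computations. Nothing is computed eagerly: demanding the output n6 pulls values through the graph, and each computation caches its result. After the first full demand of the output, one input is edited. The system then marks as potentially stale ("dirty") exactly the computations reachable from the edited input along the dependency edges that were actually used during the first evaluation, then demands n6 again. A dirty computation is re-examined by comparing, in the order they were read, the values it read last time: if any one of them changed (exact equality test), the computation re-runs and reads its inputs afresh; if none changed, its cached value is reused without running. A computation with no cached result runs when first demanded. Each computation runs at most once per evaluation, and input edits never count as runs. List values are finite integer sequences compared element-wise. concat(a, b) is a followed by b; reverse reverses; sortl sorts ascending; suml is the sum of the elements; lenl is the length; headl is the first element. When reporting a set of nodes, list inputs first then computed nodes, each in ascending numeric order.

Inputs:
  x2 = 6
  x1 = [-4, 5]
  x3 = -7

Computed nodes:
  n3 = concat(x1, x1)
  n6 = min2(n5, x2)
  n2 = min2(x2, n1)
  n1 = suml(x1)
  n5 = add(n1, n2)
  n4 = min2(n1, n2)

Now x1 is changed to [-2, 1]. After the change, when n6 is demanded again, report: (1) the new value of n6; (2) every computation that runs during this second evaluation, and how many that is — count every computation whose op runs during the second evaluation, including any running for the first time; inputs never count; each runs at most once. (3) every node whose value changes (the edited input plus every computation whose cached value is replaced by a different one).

n6 now evaluates to -2.
Run set: n1, n2, n5, n6 (4 run).
Changed values: x1, n1, n2, n5, n6.

Initial pass — values computed on the first demand:
  n1 = suml([-4, 5]) = 1
  n2 = min2(6, 1) = 1
  n5 = add(1, 1) = 2
  n6 = min2(2, 6) = 2

Second demand — change propagation:
  n1: re-runs because x1 [-4, 5]->[-2, 1]; new result -1.
  n2: re-runs because n1 1->-1; new result -1.
  n5: re-runs because n1 1->-1; n2 1->-1; new result -2.
  n6: re-runs because n5 2->-2; new result -2.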